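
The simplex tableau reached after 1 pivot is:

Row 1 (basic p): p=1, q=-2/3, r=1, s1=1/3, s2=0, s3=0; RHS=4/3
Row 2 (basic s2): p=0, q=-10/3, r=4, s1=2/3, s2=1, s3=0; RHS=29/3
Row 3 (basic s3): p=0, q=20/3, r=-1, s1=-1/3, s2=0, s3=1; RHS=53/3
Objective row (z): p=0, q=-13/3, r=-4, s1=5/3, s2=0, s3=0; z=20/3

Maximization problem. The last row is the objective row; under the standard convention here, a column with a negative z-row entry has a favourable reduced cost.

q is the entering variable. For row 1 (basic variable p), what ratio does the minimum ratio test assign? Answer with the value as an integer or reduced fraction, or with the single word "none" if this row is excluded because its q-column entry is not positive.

none

The q entry in row 1 is -2/3 ≤ 0, so this row gives no ratio.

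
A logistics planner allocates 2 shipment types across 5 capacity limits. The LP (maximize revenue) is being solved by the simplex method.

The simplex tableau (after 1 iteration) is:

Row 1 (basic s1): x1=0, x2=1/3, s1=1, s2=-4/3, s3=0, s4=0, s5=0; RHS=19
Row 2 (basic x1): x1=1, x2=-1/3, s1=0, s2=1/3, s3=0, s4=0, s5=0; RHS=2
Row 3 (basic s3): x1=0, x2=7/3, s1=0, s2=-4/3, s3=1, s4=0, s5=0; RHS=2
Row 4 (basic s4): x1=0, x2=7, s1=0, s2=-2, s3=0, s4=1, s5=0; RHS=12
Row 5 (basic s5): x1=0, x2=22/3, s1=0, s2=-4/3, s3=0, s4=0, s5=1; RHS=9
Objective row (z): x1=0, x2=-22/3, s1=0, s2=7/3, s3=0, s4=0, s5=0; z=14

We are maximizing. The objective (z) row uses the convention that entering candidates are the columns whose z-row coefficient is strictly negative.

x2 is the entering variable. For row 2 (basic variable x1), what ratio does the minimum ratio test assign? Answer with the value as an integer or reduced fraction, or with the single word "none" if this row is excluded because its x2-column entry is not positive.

The x2 entry in row 2 is -1/3 ≤ 0, so this row gives no ratio.

none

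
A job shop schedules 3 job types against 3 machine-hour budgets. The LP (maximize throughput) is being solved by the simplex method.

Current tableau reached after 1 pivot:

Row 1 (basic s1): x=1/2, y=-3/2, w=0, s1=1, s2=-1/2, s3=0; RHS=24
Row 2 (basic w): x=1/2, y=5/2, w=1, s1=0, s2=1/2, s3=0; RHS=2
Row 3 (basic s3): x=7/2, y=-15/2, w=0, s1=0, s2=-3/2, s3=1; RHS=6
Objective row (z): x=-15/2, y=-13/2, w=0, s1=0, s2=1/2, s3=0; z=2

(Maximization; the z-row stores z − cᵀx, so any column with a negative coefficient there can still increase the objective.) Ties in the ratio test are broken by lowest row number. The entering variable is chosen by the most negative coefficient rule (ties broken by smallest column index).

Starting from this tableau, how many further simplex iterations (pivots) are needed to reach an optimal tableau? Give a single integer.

pivot: x in, s3 out → z = 104/7
pivot: y in, w out → z = 552/25
No improving column remains; optimal.

2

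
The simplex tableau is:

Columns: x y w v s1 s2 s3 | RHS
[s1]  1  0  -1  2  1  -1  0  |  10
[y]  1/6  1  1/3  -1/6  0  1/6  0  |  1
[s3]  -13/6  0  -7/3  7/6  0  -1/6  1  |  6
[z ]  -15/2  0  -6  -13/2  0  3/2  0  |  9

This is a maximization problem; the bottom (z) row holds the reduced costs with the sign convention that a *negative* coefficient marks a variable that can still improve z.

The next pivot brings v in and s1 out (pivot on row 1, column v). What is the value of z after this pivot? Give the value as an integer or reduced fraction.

83/2

Minimum ratio for v: 10/2 = 5.
z changes by −(z-row coeff of v)·ratio = −(-13/2)·5 = 65/2.
New z = 9 + (65/2) = 83/2.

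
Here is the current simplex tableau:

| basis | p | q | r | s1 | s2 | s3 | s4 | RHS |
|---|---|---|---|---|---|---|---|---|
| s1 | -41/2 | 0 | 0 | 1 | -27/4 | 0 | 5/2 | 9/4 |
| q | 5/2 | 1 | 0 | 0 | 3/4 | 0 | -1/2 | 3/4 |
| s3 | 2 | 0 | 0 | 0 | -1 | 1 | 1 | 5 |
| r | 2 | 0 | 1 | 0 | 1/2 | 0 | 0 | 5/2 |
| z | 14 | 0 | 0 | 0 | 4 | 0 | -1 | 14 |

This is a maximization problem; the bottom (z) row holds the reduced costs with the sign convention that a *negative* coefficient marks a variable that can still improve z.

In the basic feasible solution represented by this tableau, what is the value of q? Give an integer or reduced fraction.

q is basic (row 2); its value is the RHS of that row: 3/4.

3/4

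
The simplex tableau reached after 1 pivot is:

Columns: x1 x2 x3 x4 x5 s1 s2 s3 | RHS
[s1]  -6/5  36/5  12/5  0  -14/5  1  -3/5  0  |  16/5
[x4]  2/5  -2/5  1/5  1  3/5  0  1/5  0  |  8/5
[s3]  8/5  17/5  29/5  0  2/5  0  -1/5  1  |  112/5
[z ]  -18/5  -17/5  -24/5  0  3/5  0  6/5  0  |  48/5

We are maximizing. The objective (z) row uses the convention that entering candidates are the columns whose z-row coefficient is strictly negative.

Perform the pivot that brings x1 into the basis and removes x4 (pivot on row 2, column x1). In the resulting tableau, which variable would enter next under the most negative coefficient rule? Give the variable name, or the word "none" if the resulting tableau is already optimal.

Pivot element 2/5. New z-row = old z-row − (-18/5)·(row 2/(2/5)).
Updated z-row coefficients: x1: 0, x2: -7, x3: -3, x4: 9, x5: 6, s1: 0, s2: 3, s3: 0.
The most negative is -7 in column x2, so x2 would enter next.

x2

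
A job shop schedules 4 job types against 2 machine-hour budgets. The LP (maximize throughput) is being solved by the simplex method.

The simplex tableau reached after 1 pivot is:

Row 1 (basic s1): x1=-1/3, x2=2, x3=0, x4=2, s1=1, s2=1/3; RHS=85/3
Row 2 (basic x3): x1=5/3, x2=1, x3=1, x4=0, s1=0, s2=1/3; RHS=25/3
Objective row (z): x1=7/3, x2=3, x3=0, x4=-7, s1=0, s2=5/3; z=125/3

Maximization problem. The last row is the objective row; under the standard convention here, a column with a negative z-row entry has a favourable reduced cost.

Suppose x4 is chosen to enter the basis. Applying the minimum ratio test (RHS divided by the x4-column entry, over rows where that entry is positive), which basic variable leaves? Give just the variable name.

s1

Ratios: row 1 (s1): (85/3)/2 = 85/6; row 2 (x3): entry 0 ≤ 0, skip.
Minimum ratio 85/6 is in the s1 row, so s1 leaves.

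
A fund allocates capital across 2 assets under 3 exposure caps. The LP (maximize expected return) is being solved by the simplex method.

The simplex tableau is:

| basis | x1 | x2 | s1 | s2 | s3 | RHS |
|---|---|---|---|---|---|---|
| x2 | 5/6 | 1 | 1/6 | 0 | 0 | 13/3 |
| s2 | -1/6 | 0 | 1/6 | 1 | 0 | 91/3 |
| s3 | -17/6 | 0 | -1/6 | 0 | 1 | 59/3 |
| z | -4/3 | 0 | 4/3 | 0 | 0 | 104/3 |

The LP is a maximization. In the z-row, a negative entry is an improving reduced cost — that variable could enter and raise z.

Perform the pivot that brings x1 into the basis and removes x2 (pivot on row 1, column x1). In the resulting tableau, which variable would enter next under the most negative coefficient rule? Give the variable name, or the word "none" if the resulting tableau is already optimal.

Pivot element 5/6. New z-row = old z-row − (-4/3)·(row 1/(5/6)).
Updated z-row coefficients: x1: 0, x2: 8/5, s1: 8/5, s2: 0, s3: 0.
No coefficient is strictly negative; the tableau after this pivot is optimal.

none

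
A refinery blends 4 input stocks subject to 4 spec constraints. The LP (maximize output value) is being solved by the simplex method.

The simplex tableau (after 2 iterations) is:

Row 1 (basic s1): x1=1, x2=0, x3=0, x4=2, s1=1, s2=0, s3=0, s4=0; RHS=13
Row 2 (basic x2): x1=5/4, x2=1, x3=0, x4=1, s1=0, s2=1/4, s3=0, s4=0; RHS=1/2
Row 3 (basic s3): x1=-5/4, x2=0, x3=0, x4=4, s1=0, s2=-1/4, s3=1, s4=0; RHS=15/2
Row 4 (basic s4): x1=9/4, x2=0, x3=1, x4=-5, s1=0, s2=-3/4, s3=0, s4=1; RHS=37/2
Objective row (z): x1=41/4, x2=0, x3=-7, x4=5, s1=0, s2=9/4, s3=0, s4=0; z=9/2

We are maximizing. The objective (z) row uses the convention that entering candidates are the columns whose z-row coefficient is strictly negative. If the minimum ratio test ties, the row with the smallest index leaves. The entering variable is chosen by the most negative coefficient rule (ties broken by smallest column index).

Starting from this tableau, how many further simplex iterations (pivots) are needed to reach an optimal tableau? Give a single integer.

2

pivot: x3 in, s4 out → z = 134
pivot: x4 in, x2 out → z = 149
No improving column remains; optimal.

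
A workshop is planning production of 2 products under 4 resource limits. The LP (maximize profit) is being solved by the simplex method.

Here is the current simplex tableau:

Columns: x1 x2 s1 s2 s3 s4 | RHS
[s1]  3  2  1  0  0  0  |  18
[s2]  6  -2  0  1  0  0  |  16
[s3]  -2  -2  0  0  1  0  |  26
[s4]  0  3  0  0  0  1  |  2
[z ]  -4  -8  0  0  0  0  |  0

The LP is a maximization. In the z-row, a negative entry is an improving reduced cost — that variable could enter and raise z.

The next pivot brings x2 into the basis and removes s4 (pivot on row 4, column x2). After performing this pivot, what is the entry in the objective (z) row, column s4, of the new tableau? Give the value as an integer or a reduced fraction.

Pivot element is row 4, column x2: 3.
Normalize row 4: new (row 4, s4) = 1/3 = 1/3.
z-row ← z-row − (-8)·(new row 4): 0 − (-8)·(1/3) = 8/3.

8/3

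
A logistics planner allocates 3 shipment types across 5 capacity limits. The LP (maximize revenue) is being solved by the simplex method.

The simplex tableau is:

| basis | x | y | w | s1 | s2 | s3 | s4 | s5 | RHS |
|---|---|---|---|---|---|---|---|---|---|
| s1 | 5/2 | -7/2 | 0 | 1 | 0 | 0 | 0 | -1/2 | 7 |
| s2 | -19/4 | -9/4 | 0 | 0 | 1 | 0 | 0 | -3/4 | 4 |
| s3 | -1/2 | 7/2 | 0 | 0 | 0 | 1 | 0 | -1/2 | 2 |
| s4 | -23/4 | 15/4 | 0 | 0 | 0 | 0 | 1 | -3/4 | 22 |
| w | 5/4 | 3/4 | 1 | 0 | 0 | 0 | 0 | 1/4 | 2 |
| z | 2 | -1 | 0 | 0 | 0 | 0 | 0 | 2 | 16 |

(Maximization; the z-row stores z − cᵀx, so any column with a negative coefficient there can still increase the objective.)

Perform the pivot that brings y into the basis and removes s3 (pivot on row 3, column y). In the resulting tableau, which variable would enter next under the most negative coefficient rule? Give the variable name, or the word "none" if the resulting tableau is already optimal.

Pivot element 7/2. New z-row = old z-row − (-1)·(row 3/(7/2)).
Updated z-row coefficients: x: 13/7, y: 0, w: 0, s1: 0, s2: 0, s3: 2/7, s4: 0, s5: 13/7.
No coefficient is strictly negative; the tableau after this pivot is optimal.

none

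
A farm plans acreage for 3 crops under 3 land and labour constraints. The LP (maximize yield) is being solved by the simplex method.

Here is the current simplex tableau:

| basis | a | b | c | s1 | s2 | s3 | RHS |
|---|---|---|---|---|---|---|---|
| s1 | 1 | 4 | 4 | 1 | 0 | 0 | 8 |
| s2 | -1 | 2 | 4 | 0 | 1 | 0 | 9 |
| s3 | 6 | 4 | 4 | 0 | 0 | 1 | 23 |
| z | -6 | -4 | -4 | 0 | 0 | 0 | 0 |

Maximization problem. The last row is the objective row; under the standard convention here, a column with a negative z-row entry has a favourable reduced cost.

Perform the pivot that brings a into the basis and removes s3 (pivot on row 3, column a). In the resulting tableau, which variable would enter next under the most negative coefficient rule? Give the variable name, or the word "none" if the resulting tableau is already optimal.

none

Pivot element 6. New z-row = old z-row − (-6)·(row 3/6).
Updated z-row coefficients: a: 0, b: 0, c: 0, s1: 0, s2: 0, s3: 1.
No coefficient is strictly negative; the tableau after this pivot is optimal.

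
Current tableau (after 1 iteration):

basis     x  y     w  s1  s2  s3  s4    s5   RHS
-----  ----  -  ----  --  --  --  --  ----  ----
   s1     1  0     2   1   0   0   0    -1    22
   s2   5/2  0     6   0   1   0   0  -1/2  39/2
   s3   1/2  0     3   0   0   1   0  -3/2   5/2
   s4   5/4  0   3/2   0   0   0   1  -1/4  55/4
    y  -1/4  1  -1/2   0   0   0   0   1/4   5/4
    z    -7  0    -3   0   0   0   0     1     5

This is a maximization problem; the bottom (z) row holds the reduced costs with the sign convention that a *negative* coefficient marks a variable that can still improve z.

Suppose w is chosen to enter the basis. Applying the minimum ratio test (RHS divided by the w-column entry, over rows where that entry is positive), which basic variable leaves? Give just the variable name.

s3

Ratios: row 1 (s1): 22/2 = 11; row 2 (s2): (39/2)/6 = 13/4; row 3 (s3): (5/2)/3 = 5/6; row 4 (s4): (55/4)/(3/2) = 55/6; row 5 (y): entry -1/2 ≤ 0, skip.
Minimum ratio 5/6 is in the s3 row, so s3 leaves.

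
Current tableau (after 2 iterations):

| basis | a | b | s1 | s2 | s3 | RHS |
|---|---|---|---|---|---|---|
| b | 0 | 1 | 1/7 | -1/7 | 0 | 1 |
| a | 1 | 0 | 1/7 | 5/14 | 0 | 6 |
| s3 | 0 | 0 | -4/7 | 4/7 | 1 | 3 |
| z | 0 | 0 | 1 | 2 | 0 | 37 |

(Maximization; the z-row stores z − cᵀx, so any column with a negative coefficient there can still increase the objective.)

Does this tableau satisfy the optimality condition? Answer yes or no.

yes

No objective-row coefficient is strictly negative, so no entering variable exists; the tableau is optimal.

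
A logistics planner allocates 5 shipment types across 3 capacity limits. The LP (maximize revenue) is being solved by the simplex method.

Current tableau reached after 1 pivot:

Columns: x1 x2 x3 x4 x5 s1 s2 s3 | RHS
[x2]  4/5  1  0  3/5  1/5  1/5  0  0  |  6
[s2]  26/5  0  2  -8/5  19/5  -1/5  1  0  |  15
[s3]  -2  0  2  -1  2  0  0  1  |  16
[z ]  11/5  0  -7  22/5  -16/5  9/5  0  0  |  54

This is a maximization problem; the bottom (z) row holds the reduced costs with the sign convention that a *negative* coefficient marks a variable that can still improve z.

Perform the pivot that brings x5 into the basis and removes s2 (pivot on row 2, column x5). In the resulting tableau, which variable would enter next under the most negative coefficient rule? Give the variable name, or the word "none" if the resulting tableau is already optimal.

x3

Pivot element 19/5. New z-row = old z-row − (-16/5)·(row 2/(19/5)).
Updated z-row coefficients: x1: 125/19, x2: 0, x3: -101/19, x4: 58/19, x5: 0, s1: 31/19, s2: 16/19, s3: 0.
The most negative is -101/19 in column x3, so x3 would enter next.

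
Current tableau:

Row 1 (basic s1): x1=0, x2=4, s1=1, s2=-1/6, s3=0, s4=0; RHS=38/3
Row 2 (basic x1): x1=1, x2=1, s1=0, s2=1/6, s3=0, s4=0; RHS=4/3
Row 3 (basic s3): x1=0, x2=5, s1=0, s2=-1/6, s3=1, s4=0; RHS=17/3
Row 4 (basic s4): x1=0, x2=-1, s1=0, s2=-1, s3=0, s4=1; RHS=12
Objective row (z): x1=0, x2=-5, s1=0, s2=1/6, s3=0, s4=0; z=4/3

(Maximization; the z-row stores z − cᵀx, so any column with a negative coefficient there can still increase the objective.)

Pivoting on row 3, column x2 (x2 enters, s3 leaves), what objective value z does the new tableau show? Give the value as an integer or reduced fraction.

Minimum ratio for x2: (17/3)/5 = 17/15.
z changes by −(z-row coeff of x2)·ratio = −(-5)·(17/15) = 17/3.
New z = 4/3 + (17/3) = 7.

7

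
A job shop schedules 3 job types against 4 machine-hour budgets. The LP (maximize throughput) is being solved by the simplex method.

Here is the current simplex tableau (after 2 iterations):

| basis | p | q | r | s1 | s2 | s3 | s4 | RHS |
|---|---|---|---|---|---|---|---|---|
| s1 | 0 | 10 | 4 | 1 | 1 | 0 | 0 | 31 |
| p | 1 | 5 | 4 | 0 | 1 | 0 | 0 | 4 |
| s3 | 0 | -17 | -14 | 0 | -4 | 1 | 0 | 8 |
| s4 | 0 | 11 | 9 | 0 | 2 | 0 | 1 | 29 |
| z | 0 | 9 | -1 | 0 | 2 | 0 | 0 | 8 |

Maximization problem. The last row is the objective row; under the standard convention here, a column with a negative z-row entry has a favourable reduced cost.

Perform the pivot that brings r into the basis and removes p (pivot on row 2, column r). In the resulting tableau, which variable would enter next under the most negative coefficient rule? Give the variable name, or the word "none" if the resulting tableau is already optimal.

none

Pivot element 4. New z-row = old z-row − (-1)·(row 2/4).
Updated z-row coefficients: p: 1/4, q: 41/4, r: 0, s1: 0, s2: 9/4, s3: 0, s4: 0.
No coefficient is strictly negative; the tableau after this pivot is optimal.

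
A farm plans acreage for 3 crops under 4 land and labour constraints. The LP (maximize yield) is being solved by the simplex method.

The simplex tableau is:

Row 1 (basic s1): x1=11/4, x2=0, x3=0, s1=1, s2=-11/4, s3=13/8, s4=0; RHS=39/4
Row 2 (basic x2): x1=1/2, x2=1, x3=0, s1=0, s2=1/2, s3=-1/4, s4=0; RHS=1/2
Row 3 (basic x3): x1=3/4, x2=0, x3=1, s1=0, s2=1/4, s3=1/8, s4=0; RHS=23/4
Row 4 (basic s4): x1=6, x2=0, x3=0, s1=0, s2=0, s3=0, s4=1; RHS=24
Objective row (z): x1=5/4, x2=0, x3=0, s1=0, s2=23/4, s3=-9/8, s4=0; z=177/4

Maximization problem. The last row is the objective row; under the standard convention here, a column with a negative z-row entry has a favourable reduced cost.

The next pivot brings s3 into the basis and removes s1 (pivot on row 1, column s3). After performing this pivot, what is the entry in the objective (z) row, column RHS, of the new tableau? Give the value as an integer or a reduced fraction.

51

Pivot element is row 1, column s3: 13/8.
Normalize row 1: new (row 1, RHS) = (39/4)/(13/8) = 6.
z-row ← z-row − (-9/8)·(new row 1): 177/4 − (-9/8)·6 = 51.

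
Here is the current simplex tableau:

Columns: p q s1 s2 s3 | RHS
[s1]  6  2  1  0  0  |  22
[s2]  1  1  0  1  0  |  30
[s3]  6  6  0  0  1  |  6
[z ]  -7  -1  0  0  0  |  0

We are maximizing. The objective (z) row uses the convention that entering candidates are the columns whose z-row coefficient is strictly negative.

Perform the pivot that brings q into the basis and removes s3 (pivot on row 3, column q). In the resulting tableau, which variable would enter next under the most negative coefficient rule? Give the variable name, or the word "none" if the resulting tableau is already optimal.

Pivot element 6. New z-row = old z-row − (-1)·(row 3/6).
Updated z-row coefficients: p: -6, q: 0, s1: 0, s2: 0, s3: 1/6.
The most negative is -6 in column p, so p would enter next.

p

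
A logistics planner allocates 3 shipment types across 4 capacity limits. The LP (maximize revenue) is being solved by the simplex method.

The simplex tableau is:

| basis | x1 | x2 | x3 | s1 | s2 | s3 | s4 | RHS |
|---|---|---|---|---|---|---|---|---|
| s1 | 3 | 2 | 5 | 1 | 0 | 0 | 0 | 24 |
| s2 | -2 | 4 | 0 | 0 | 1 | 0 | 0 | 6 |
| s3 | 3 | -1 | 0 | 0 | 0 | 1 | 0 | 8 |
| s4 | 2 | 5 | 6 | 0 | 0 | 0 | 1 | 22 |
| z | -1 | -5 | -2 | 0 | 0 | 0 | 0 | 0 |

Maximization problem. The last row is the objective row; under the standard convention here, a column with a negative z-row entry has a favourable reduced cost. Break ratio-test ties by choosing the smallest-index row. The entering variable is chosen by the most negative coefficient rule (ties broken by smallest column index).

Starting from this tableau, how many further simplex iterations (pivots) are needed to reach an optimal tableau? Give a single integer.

2

pivot: x2 in, s2 out → z = 15/2
pivot: x1 in, s4 out → z = 169/9
No improving column remains; optimal.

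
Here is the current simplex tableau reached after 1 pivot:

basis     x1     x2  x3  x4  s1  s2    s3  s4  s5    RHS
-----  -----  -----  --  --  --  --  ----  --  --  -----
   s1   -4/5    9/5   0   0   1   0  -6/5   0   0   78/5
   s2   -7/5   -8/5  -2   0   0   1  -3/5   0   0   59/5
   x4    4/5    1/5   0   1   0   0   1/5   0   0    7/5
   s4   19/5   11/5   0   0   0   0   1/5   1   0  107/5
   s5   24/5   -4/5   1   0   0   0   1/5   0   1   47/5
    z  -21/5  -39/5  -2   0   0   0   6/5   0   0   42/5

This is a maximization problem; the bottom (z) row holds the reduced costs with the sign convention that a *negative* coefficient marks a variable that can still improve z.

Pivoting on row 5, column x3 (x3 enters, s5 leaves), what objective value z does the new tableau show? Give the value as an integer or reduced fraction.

Minimum ratio for x3: (47/5)/1 = 47/5.
z changes by −(z-row coeff of x3)·ratio = −(-2)·(47/5) = 94/5.
New z = 42/5 + (94/5) = 136/5.

136/5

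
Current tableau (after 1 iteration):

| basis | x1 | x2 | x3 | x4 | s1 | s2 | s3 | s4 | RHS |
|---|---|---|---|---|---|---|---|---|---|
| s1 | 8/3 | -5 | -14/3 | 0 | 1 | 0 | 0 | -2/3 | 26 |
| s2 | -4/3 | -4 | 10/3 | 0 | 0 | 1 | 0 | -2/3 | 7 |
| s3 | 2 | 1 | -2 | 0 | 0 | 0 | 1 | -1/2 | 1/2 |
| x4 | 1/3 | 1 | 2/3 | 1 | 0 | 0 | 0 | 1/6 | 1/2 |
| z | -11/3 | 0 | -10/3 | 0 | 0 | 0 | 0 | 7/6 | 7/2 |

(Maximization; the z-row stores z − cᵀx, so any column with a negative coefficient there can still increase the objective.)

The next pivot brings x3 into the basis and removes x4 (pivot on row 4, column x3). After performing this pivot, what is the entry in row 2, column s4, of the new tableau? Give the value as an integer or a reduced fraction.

Pivot element is row 4, column x3: 2/3.
Normalize row 4: new (row 4, s4) = (1/6)/(2/3) = 1/4.
row 2 ← row 2 − (10/3)·(new row 4): -2/3 − (10/3)·(1/4) = -3/2.

-3/2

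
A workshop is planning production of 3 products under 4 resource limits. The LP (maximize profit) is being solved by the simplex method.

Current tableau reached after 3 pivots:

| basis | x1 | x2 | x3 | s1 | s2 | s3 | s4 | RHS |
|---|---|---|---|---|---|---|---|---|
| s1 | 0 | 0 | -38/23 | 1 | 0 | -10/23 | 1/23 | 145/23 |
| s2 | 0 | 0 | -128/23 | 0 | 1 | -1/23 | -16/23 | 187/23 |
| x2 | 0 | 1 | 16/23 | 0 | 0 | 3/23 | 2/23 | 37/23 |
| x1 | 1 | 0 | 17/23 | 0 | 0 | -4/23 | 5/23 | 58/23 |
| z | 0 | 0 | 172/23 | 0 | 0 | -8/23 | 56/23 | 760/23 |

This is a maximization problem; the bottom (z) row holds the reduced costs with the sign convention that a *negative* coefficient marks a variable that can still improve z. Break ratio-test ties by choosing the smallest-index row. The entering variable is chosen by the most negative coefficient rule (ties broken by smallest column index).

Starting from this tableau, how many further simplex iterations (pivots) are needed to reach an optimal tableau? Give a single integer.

1

pivot: s3 in, x2 out → z = 112/3
No improving column remains; optimal.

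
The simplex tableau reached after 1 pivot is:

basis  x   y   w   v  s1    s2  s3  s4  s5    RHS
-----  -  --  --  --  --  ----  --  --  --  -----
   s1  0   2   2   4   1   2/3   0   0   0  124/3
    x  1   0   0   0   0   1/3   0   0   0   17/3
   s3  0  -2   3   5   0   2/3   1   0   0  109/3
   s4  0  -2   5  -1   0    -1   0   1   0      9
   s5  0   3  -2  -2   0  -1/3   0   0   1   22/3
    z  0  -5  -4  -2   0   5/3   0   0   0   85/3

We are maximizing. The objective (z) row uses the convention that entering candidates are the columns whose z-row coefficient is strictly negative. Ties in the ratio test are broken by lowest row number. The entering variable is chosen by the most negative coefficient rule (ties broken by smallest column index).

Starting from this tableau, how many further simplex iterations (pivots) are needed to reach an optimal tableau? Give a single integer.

3

pivot: y in, s5 out → z = 365/9
pivot: w in, s4 out → z = 205/3
pivot: v in, s1 out → z = 12335/123
No improving column remains; optimal.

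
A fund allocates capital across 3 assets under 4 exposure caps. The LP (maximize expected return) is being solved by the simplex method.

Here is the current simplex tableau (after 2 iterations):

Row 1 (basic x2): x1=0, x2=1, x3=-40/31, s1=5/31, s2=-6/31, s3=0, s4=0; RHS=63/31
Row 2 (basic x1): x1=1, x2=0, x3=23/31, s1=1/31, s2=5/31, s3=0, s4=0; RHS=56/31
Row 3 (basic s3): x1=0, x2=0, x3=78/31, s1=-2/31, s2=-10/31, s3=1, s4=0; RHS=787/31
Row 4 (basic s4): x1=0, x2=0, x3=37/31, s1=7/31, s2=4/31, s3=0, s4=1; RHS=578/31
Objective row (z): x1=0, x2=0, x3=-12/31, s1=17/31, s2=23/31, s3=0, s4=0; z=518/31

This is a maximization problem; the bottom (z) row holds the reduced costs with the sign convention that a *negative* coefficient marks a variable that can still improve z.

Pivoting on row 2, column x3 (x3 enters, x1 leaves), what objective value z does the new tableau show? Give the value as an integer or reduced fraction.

Minimum ratio for x3: (56/31)/(23/31) = 56/23.
z changes by −(z-row coeff of x3)·ratio = −(-12/31)·(56/23) = 672/713.
New z = 518/31 + (672/713) = 406/23.

406/23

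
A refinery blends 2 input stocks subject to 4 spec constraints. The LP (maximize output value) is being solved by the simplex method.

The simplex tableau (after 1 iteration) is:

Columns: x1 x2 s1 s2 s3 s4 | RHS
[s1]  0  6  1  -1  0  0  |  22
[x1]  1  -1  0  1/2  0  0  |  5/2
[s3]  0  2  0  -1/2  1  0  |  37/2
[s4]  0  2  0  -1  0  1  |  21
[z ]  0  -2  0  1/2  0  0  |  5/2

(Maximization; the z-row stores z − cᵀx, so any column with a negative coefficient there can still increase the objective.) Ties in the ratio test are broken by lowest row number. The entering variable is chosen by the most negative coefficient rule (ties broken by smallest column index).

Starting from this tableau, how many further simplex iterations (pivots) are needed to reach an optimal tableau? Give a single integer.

1

pivot: x2 in, s1 out → z = 59/6
No improving column remains; optimal.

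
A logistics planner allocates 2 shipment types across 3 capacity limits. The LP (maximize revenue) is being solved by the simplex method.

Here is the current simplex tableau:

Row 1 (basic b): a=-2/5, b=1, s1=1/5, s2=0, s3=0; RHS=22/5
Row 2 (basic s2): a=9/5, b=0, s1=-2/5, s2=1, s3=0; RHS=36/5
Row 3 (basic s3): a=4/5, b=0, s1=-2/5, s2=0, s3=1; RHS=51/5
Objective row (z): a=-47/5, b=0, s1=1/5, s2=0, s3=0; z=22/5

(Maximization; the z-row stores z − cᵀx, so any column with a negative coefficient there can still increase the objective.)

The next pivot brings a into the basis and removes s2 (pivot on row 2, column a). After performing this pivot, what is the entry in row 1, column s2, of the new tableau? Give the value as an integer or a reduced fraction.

2/9

Pivot element is row 2, column a: 9/5.
Normalize row 2: new (row 2, s2) = 1/(9/5) = 5/9.
row 1 ← row 1 − (-2/5)·(new row 2): 0 − (-2/5)·(5/9) = 2/9.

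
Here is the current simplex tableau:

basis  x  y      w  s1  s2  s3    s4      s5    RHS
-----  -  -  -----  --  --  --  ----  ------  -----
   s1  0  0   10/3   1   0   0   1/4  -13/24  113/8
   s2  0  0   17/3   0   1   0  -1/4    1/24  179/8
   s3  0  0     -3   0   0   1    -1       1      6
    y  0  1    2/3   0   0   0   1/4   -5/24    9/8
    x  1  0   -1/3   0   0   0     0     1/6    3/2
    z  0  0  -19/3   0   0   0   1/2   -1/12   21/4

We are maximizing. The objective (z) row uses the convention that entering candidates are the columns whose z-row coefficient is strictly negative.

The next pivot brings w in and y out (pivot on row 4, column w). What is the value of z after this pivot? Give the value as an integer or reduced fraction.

Minimum ratio for w: (9/8)/(2/3) = 27/16.
z changes by −(z-row coeff of w)·ratio = −(-19/3)·(27/16) = 171/16.
New z = 21/4 + (171/16) = 255/16.

255/16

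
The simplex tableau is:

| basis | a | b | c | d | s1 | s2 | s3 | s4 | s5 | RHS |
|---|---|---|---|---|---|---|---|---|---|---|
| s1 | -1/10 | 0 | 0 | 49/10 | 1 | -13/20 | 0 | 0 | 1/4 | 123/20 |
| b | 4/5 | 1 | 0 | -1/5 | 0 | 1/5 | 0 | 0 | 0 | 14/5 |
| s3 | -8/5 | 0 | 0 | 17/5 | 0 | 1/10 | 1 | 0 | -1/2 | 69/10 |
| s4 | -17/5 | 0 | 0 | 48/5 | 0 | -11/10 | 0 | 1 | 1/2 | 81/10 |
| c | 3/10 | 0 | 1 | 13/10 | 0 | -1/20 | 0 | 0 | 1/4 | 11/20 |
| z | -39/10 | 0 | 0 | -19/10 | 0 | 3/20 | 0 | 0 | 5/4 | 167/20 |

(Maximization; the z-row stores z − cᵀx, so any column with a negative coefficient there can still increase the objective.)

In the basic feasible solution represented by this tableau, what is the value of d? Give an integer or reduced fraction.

d is nonbasic (not in the basis column), so its value in the current BFS is 0.

0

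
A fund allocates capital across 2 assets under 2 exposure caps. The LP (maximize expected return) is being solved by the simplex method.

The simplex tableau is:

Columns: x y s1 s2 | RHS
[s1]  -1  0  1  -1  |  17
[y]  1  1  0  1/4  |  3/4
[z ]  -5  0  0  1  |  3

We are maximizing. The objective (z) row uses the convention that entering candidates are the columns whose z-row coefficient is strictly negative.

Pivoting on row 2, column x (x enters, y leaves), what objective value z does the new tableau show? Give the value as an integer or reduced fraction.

27/4

Minimum ratio for x: (3/4)/1 = 3/4.
z changes by −(z-row coeff of x)·ratio = −(-5)·(3/4) = 15/4.
New z = 3 + (15/4) = 27/4.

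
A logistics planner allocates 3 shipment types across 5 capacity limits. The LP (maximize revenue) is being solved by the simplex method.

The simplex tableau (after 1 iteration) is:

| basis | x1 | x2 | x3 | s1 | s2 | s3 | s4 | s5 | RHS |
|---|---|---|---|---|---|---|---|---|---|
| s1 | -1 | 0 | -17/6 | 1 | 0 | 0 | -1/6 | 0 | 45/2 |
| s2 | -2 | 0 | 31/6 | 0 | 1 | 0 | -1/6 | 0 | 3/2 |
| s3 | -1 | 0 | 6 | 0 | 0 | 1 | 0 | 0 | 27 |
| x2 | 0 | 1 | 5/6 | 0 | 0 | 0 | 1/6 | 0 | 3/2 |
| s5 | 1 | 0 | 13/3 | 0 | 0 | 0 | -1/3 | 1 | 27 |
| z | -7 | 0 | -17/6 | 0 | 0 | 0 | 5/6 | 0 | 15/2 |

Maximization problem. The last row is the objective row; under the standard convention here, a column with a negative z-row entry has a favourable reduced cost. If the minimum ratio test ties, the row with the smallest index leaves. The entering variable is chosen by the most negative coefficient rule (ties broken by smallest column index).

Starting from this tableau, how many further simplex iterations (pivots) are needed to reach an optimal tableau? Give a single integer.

pivot: x1 in, s5 out → z = 393/2
pivot: s4 in, x2 out → z = 210
No improving column remains; optimal.

2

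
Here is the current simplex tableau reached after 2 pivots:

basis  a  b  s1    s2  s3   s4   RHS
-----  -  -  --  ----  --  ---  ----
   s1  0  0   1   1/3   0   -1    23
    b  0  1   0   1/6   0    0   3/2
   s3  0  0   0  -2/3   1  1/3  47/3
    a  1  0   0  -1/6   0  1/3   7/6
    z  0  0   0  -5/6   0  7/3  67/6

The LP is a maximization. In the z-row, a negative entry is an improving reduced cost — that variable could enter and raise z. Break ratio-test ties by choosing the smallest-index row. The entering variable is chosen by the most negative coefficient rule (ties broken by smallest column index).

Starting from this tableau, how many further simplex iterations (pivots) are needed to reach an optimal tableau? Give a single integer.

pivot: s2 in, b out → z = 56/3
No improving column remains; optimal.

1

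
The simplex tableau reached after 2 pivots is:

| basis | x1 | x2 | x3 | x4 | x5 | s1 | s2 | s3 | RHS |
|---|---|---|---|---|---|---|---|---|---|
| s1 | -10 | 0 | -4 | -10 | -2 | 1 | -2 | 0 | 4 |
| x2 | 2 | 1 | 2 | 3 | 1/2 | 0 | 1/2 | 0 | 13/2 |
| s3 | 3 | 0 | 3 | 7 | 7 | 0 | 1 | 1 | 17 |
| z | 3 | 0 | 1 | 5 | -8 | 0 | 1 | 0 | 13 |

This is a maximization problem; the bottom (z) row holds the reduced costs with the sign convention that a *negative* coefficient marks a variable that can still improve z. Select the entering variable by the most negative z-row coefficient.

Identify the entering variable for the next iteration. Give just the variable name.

Objective-row coefficients: x1: 3, x2: 0, x3: 1, x4: 5, x5: -8, s1: 0, s2: 1, s3: 0.
The most negative is -8 in column x5, so x5 enters.

x5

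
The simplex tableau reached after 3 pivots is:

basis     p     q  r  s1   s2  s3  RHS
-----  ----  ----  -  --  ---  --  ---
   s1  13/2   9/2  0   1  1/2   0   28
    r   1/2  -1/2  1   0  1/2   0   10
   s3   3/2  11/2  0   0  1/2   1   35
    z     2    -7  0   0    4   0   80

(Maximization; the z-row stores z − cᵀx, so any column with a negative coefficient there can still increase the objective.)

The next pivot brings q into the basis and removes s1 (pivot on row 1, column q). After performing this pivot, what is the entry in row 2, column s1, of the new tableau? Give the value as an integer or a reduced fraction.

1/9

Pivot element is row 1, column q: 9/2.
Normalize row 1: new (row 1, s1) = 1/(9/2) = 2/9.
row 2 ← row 2 − (-1/2)·(new row 1): 0 − (-1/2)·(2/9) = 1/9.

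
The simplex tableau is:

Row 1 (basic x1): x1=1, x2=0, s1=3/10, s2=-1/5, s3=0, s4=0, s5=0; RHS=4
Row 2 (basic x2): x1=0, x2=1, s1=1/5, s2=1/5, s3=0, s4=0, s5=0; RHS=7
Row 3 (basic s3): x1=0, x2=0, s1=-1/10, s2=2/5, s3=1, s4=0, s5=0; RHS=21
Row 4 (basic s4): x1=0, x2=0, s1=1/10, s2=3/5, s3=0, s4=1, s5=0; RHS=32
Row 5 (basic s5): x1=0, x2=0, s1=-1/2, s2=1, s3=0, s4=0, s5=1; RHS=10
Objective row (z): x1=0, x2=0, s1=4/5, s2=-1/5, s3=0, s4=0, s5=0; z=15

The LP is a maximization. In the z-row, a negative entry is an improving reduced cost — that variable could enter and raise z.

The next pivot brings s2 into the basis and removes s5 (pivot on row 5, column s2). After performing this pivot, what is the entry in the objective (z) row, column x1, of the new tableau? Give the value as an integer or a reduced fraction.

Pivot element is row 5, column s2: 1.
Normalize row 5: new (row 5, x1) = 0/1 = 0.
z-row ← z-row − (-1/5)·(new row 5): 0 − (-1/5)·0 = 0.

0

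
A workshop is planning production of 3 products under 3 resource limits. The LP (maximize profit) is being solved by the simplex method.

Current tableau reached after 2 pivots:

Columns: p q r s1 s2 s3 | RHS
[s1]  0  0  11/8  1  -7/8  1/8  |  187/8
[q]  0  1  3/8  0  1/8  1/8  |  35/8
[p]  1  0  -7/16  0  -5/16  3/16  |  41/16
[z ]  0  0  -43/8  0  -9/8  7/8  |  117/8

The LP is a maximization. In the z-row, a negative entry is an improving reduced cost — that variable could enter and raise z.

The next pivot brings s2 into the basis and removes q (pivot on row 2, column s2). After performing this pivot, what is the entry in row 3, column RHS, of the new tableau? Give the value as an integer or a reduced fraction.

Pivot element is row 2, column s2: 1/8.
Normalize row 2: new (row 2, RHS) = (35/8)/(1/8) = 35.
row 3 ← row 3 − (-5/16)·(new row 2): 41/16 − (-5/16)·35 = 27/2.

27/2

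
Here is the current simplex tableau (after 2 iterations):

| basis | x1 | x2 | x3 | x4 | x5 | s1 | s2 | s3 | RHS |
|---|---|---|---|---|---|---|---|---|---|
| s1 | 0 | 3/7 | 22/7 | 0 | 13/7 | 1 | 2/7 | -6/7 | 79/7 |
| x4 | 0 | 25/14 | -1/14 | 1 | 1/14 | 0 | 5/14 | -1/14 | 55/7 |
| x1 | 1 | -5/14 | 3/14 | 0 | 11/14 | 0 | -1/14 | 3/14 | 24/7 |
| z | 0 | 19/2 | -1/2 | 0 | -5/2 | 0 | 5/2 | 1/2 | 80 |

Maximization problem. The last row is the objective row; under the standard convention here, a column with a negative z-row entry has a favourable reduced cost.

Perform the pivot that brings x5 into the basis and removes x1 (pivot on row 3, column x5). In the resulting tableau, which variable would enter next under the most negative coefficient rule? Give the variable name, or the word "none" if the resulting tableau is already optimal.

none

Pivot element 11/14. New z-row = old z-row − (-5/2)·(row 3/(11/14)).
Updated z-row coefficients: x1: 35/11, x2: 92/11, x3: 2/11, x4: 0, x5: 0, s1: 0, s2: 25/11, s3: 13/11.
No coefficient is strictly negative; the tableau after this pivot is optimal.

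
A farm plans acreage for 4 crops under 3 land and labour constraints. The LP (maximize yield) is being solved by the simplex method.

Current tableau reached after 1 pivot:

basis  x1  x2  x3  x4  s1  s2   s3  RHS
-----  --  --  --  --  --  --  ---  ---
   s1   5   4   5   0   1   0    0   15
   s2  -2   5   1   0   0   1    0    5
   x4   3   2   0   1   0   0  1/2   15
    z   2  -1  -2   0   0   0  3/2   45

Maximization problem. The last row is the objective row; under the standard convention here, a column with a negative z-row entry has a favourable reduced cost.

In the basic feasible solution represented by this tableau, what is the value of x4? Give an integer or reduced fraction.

x4 is basic (row 3); its value is the RHS of that row: 15.

15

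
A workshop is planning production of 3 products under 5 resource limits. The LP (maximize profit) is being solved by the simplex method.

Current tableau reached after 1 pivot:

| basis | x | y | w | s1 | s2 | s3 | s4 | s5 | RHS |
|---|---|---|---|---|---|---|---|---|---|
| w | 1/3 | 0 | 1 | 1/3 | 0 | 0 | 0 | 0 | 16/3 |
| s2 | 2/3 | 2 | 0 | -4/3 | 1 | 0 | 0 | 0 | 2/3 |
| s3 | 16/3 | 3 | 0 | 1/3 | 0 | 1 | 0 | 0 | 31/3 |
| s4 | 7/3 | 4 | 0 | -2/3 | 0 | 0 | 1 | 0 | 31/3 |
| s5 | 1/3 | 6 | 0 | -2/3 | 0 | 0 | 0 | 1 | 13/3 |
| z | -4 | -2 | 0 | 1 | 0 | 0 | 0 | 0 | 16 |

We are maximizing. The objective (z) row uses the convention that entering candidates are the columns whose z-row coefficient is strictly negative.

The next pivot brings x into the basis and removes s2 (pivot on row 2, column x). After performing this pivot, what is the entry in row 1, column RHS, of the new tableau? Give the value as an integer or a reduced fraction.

Pivot element is row 2, column x: 2/3.
Normalize row 2: new (row 2, RHS) = (2/3)/(2/3) = 1.
row 1 ← row 1 − (1/3)·(new row 2): 16/3 − (1/3)·1 = 5.

5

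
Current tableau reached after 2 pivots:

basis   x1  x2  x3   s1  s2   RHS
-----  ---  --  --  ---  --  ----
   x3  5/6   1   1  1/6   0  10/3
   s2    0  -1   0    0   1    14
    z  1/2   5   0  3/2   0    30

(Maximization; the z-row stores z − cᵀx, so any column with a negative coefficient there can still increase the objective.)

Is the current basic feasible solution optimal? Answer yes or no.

yes

No objective-row coefficient is strictly negative, so no entering variable exists; the tableau is optimal.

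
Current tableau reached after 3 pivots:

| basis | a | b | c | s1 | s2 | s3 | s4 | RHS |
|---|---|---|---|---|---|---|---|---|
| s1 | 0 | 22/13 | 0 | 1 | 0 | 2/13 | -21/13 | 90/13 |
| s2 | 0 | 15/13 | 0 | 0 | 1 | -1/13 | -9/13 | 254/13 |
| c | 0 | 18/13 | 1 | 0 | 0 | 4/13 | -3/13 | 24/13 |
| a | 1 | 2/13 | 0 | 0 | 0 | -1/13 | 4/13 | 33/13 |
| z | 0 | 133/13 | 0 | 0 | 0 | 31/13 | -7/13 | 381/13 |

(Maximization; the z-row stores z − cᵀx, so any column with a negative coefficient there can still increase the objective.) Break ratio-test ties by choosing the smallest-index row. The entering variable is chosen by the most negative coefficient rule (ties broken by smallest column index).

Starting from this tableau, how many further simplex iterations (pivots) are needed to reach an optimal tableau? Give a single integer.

1

pivot: s4 in, a out → z = 135/4
No improving column remains; optimal.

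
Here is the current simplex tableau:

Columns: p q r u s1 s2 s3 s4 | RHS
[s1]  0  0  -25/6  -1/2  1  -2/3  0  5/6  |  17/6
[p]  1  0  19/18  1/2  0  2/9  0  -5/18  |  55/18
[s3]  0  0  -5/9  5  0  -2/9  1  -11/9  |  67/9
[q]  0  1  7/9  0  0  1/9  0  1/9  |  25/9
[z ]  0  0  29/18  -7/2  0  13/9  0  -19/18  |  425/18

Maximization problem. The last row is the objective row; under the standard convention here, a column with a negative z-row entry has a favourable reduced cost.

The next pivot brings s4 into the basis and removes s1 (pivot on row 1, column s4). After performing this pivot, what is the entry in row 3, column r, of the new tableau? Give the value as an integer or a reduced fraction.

Pivot element is row 1, column s4: 5/6.
Normalize row 1: new (row 1, r) = (-25/6)/(5/6) = -5.
row 3 ← row 3 − (-11/9)·(new row 1): -5/9 − (-11/9)·(-5) = -20/3.

-20/3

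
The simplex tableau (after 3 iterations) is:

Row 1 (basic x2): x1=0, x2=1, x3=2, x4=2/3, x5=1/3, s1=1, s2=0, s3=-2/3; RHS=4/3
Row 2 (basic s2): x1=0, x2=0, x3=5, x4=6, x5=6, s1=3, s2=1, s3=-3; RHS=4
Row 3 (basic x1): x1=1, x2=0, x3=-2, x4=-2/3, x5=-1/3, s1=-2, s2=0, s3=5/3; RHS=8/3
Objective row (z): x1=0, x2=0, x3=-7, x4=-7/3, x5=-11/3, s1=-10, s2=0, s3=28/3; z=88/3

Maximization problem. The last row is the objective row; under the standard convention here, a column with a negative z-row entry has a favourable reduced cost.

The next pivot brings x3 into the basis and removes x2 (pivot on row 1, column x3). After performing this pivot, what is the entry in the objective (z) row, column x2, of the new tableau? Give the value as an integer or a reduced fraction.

Pivot element is row 1, column x3: 2.
Normalize row 1: new (row 1, x2) = 1/2 = 1/2.
z-row ← z-row − (-7)·(new row 1): 0 − (-7)·(1/2) = 7/2.

7/2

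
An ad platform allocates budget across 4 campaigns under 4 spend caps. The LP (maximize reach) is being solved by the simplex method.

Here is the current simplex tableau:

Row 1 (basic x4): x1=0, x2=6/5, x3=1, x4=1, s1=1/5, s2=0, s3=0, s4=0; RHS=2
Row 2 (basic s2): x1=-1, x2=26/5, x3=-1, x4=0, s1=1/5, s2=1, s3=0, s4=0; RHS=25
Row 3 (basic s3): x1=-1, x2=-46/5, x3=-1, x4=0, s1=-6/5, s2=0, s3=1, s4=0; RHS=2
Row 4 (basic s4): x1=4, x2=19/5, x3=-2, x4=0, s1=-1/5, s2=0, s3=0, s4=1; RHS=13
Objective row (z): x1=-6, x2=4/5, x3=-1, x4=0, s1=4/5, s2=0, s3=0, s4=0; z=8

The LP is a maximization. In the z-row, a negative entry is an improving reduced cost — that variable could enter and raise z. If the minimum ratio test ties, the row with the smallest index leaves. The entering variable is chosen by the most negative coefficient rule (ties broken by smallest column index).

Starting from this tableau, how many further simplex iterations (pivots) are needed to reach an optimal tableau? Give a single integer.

pivot: x1 in, s4 out → z = 55/2
pivot: x3 in, x4 out → z = 71/2
No improving column remains; optimal.

2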